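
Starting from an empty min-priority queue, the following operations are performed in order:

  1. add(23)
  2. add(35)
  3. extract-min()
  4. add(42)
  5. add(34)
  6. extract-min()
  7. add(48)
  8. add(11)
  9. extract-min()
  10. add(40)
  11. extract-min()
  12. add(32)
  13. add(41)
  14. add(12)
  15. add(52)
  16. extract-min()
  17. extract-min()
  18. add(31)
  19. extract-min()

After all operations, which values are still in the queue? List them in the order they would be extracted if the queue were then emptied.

40 → 41 → 42 → 48 → 52

insert 23 → {23}
insert 35 → {23, 35}
extract-min → 23; now {35}
insert 42 → {35, 42}
insert 34 → {34, 35, 42}
extract-min → 34; now {35, 42}
insert 48 → {35, 42, 48}
insert 11 → {11, 35, 42, 48}
extract-min → 11; now {35, 42, 48}
insert 40 → {35, 40, 42, 48}
extract-min → 35; now {40, 42, 48}
insert 32 → {32, 40, 42, 48}
insert 41 → {32, 40, 41, 42, 48}
insert 12 → {12, 32, 40, 41, 42, 48}
insert 52 → {12, 32, 40, 41, 42, 48, 52}
extract-min → 12; now {32, 40, 41, 42, 48, 52}
extract-min → 32; now {40, 41, 42, 48, 52}
insert 31 → {31, 40, 41, 42, 48, 52}
extract-min → 31; now {40, 41, 42, 48, 52}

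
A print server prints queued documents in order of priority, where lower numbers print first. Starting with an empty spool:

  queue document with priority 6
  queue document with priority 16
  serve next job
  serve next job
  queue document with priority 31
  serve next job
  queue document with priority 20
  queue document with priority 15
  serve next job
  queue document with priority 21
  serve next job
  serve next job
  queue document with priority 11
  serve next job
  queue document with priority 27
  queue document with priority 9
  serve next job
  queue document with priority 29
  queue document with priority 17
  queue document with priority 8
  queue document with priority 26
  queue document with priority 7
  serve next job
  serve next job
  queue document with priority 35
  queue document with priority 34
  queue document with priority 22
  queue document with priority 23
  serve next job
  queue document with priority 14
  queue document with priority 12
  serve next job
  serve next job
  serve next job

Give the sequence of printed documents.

[6, 16, 31, 15, 20, 21, 11, 9, 7, 8, 17, 12, 14, 22]

insert 6 → {6}
insert 16 → {6, 16}
serve next job → 6; now {16}
serve next job → 16; now {}
insert 31 → {31}
serve next job → 31; now {}
insert 20 → {20}
insert 15 → {15, 20}
serve next job → 15; now {20}
insert 21 → {20, 21}
serve next job → 20; now {21}
serve next job → 21; now {}
insert 11 → {11}
serve next job → 11; now {}
insert 27 → {27}
insert 9 → {9, 27}
serve next job → 9; now {27}
insert 29 → {27, 29}
insert 17 → {17, 27, 29}
insert 8 → {8, 17, 27, 29}
insert 26 → {8, 17, 26, 27, 29}
insert 7 → {7, 8, 17, 26, 27, 29}
serve next job → 7; now {8, 17, 26, 27, 29}
serve next job → 8; now {17, 26, 27, 29}
insert 35 → {17, 26, 27, 29, 35}
insert 34 → {17, 26, 27, 29, 34, 35}
insert 22 → {17, 22, 26, 27, 29, 34, 35}
insert 23 → {17, 22, 23, 26, 27, 29, 34, 35}
serve next job → 17; now {22, 23, 26, 27, 29, 34, 35}
insert 14 → {14, 22, 23, 26, 27, 29, 34, 35}
insert 12 → {12, 14, 22, 23, 26, 27, 29, 34, 35}
serve next job → 12; now {14, 22, 23, 26, 27, 29, 34, 35}
serve next job → 14; now {22, 23, 26, 27, 29, 34, 35}
serve next job → 22; now {23, 26, 27, 29, 34, 35}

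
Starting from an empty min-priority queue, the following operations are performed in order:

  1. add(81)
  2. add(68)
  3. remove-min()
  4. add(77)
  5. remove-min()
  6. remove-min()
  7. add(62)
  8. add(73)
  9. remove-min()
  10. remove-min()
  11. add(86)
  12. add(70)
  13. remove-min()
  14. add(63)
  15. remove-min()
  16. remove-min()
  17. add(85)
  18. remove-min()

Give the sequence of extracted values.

insert 81 → {81}
insert 68 → {68, 81}
remove-min → 68; now {81}
insert 77 → {77, 81}
remove-min → 77; now {81}
remove-min → 81; now {}
insert 62 → {62}
insert 73 → {62, 73}
remove-min → 62; now {73}
remove-min → 73; now {}
insert 86 → {86}
insert 70 → {70, 86}
remove-min → 70; now {86}
insert 63 → {63, 86}
remove-min → 63; now {86}
remove-min → 86; now {}
insert 85 → {85}
remove-min → 85; now {}

68, 77, 81, 62, 73, 70, 63, 86, 85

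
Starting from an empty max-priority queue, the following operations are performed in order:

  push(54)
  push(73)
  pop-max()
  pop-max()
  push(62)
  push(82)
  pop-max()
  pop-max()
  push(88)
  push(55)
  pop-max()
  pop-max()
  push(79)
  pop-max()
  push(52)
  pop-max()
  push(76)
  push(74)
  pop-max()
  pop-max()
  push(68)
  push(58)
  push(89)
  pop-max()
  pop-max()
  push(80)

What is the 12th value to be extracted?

68

insert 54 → {54}
insert 73 → {73, 54}
pop-max → 73; now {54}
pop-max → 54; now {}
insert 62 → {62}
insert 82 → {82, 62}
pop-max → 82; now {62}
pop-max → 62; now {}
insert 88 → {88}
insert 55 → {88, 55}
pop-max → 88; now {55}
pop-max → 55; now {}
insert 79 → {79}
pop-max → 79; now {}
insert 52 → {52}
pop-max → 52; now {}
insert 76 → {76}
insert 74 → {76, 74}
pop-max → 76; now {74}
pop-max → 74; now {}
insert 68 → {68}
insert 58 → {68, 58}
insert 89 → {89, 68, 58}
pop-max → 89; now {68, 58}
pop-max → 68; now {58}
insert 80 → {80, 58}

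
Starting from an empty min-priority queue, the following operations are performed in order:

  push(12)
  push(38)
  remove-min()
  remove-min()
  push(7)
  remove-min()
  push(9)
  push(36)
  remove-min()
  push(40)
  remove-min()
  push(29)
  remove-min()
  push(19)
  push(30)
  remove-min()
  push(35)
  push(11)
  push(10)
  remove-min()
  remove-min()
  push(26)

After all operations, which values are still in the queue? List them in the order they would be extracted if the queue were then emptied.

[26, 30, 35, 40]

insert 12 → {12}
insert 38 → {12, 38}
remove-min → 12; now {38}
remove-min → 38; now {}
insert 7 → {7}
remove-min → 7; now {}
insert 9 → {9}
insert 36 → {9, 36}
remove-min → 9; now {36}
insert 40 → {36, 40}
remove-min → 36; now {40}
insert 29 → {29, 40}
remove-min → 29; now {40}
insert 19 → {19, 40}
insert 30 → {19, 30, 40}
remove-min → 19; now {30, 40}
insert 35 → {30, 35, 40}
insert 11 → {11, 30, 35, 40}
insert 10 → {10, 11, 30, 35, 40}
remove-min → 10; now {11, 30, 35, 40}
remove-min → 11; now {30, 35, 40}
insert 26 → {26, 30, 35, 40}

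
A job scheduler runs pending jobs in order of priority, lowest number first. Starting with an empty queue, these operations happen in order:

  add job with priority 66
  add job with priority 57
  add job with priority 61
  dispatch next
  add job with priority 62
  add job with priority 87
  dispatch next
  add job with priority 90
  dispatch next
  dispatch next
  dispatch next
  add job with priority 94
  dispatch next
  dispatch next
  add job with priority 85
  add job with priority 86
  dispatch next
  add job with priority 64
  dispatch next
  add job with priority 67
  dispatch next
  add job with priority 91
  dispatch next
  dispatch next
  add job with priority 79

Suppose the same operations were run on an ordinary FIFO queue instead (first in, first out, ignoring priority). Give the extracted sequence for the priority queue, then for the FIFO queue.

priority queue: 57 → 61 → 62 → 66 → 87 → 90 → 94 → 85 → 64 → 67 → 86 → 91; FIFO queue: [66, 57, 61, 62, 87, 90, 94, 85, 86, 64, 67, 91]

insert 66 → {66}
insert 57 → {57, 66}
insert 61 → {57, 61, 66}
dispatch next → 57; now {61, 66}
insert 62 → {61, 62, 66}
insert 87 → {61, 62, 66, 87}
dispatch next → 61; now {62, 66, 87}
insert 90 → {62, 66, 87, 90}
dispatch next → 62; now {66, 87, 90}
dispatch next → 66; now {87, 90}
dispatch next → 87; now {90}
insert 94 → {90, 94}
dispatch next → 90; now {94}
dispatch next → 94; now {}
insert 85 → {85}
insert 86 → {85, 86}
dispatch next → 85; now {86}
insert 64 → {64, 86}
dispatch next → 64; now {86}
insert 67 → {67, 86}
dispatch next → 67; now {86}
insert 91 → {86, 91}
dispatch next → 86; now {91}
dispatch next → 91; now {}
insert 79 → {79}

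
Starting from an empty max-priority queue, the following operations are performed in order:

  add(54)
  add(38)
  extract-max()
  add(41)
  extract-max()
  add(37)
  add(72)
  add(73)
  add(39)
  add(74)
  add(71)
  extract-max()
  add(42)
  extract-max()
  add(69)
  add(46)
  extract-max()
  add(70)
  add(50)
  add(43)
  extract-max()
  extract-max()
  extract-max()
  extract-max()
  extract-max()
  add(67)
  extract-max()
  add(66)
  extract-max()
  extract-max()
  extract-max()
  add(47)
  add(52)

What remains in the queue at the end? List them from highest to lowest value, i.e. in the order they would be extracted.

52 → 47 → 39 → 38 → 37

insert 54 → {54}
insert 38 → {54, 38}
extract-max → 54; now {38}
insert 41 → {41, 38}
extract-max → 41; now {38}
insert 37 → {38, 37}
insert 72 → {72, 38, 37}
insert 73 → {73, 72, 38, 37}
insert 39 → {73, 72, 39, 38, 37}
insert 74 → {74, 73, 72, 39, 38, 37}
insert 71 → {74, 73, 72, 71, 39, 38, 37}
extract-max → 74; now {73, 72, 71, 39, 38, 37}
insert 42 → {73, 72, 71, 42, 39, 38, 37}
extract-max → 73; now {72, 71, 42, 39, 38, 37}
insert 69 → {72, 71, 69, 42, 39, 38, 37}
insert 46 → {72, 71, 69, 46, 42, 39, 38, 37}
extract-max → 72; now {71, 69, 46, 42, 39, 38, 37}
insert 70 → {71, 70, 69, 46, 42, 39, 38, 37}
insert 50 → {71, 70, 69, 50, 46, 42, 39, 38, 37}
insert 43 → {71, 70, 69, 50, 46, 43, 42, 39, 38, 37}
extract-max → 71; now {70, 69, 50, 46, 43, 42, 39, 38, 37}
extract-max → 70; now {69, 50, 46, 43, 42, 39, 38, 37}
extract-max → 69; now {50, 46, 43, 42, 39, 38, 37}
extract-max → 50; now {46, 43, 42, 39, 38, 37}
extract-max → 46; now {43, 42, 39, 38, 37}
insert 67 → {67, 43, 42, 39, 38, 37}
extract-max → 67; now {43, 42, 39, 38, 37}
insert 66 → {66, 43, 42, 39, 38, 37}
extract-max → 66; now {43, 42, 39, 38, 37}
extract-max → 43; now {42, 39, 38, 37}
extract-max → 42; now {39, 38, 37}
insert 47 → {47, 39, 38, 37}
insert 52 → {52, 47, 39, 38, 37}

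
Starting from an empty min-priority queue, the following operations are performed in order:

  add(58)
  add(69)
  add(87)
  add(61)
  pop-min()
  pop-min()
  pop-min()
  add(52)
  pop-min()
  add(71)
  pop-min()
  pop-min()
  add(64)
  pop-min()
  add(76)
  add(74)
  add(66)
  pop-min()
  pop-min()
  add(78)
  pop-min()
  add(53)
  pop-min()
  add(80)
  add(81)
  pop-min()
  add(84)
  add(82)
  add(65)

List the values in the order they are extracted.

insert 58 → {58}
insert 69 → {58, 69}
insert 87 → {58, 69, 87}
insert 61 → {58, 61, 69, 87}
pop-min → 58; now {61, 69, 87}
pop-min → 61; now {69, 87}
pop-min → 69; now {87}
insert 52 → {52, 87}
pop-min → 52; now {87}
insert 71 → {71, 87}
pop-min → 71; now {87}
pop-min → 87; now {}
insert 64 → {64}
pop-min → 64; now {}
insert 76 → {76}
insert 74 → {74, 76}
insert 66 → {66, 74, 76}
pop-min → 66; now {74, 76}
pop-min → 74; now {76}
insert 78 → {76, 78}
pop-min → 76; now {78}
insert 53 → {53, 78}
pop-min → 53; now {78}
insert 80 → {78, 80}
insert 81 → {78, 80, 81}
pop-min → 78; now {80, 81}
insert 84 → {80, 81, 84}
insert 82 → {80, 81, 82, 84}
insert 65 → {65, 80, 81, 82, 84}

58, 61, 69, 52, 71, 87, 64, 66, 74, 76, 53, 78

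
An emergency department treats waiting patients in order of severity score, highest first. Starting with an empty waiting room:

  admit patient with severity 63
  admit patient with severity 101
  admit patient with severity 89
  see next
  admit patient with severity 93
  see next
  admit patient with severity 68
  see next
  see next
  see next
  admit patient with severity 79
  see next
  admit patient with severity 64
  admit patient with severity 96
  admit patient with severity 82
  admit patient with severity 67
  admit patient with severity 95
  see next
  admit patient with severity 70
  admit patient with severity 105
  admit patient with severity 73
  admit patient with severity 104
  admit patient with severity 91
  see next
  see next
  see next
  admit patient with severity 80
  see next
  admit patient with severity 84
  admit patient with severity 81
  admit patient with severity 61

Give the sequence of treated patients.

insert 63 → {63}
insert 101 → {101, 63}
insert 89 → {101, 89, 63}
see next → 101; now {89, 63}
insert 93 → {93, 89, 63}
see next → 93; now {89, 63}
insert 68 → {89, 68, 63}
see next → 89; now {68, 63}
see next → 68; now {63}
see next → 63; now {}
insert 79 → {79}
see next → 79; now {}
insert 64 → {64}
insert 96 → {96, 64}
insert 82 → {96, 82, 64}
insert 67 → {96, 82, 67, 64}
insert 95 → {96, 95, 82, 67, 64}
see next → 96; now {95, 82, 67, 64}
insert 70 → {95, 82, 70, 67, 64}
insert 105 → {105, 95, 82, 70, 67, 64}
insert 73 → {105, 95, 82, 73, 70, 67, 64}
insert 104 → {105, 104, 95, 82, 73, 70, 67, 64}
insert 91 → {105, 104, 95, 91, 82, 73, 70, 67, 64}
see next → 105; now {104, 95, 91, 82, 73, 70, 67, 64}
see next → 104; now {95, 91, 82, 73, 70, 67, 64}
see next → 95; now {91, 82, 73, 70, 67, 64}
insert 80 → {91, 82, 80, 73, 70, 67, 64}
see next → 91; now {82, 80, 73, 70, 67, 64}
insert 84 → {84, 82, 80, 73, 70, 67, 64}
insert 81 → {84, 82, 81, 80, 73, 70, 67, 64}
insert 61 → {84, 82, 81, 80, 73, 70, 67, 64, 61}

101 → 93 → 89 → 68 → 63 → 79 → 96 → 105 → 104 → 95 → 91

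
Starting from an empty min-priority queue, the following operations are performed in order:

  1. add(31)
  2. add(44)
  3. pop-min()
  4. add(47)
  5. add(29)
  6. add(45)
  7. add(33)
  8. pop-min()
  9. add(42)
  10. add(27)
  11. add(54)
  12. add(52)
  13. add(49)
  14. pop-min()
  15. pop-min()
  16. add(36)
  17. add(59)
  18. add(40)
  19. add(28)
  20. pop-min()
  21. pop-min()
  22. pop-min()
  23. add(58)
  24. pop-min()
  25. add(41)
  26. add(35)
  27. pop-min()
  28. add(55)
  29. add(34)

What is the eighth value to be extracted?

42

insert 31 → {31}
insert 44 → {31, 44}
pop-min → 31; now {44}
insert 47 → {44, 47}
insert 29 → {29, 44, 47}
insert 45 → {29, 44, 45, 47}
insert 33 → {29, 33, 44, 45, 47}
pop-min → 29; now {33, 44, 45, 47}
insert 42 → {33, 42, 44, 45, 47}
insert 27 → {27, 33, 42, 44, 45, 47}
insert 54 → {27, 33, 42, 44, 45, 47, 54}
insert 52 → {27, 33, 42, 44, 45, 47, 52, 54}
insert 49 → {27, 33, 42, 44, 45, 47, 49, 52, 54}
pop-min → 27; now {33, 42, 44, 45, 47, 49, 52, 54}
pop-min → 33; now {42, 44, 45, 47, 49, 52, 54}
insert 36 → {36, 42, 44, 45, 47, 49, 52, 54}
insert 59 → {36, 42, 44, 45, 47, 49, 52, 54, 59}
insert 40 → {36, 40, 42, 44, 45, 47, 49, 52, 54, 59}
insert 28 → {28, 36, 40, 42, 44, 45, 47, 49, 52, 54, 59}
pop-min → 28; now {36, 40, 42, 44, 45, 47, 49, 52, 54, 59}
pop-min → 36; now {40, 42, 44, 45, 47, 49, 52, 54, 59}
pop-min → 40; now {42, 44, 45, 47, 49, 52, 54, 59}
insert 58 → {42, 44, 45, 47, 49, 52, 54, 58, 59}
pop-min → 42; now {44, 45, 47, 49, 52, 54, 58, 59}
insert 41 → {41, 44, 45, 47, 49, 52, 54, 58, 59}
insert 35 → {35, 41, 44, 45, 47, 49, 52, 54, 58, 59}
pop-min → 35; now {41, 44, 45, 47, 49, 52, 54, 58, 59}
insert 55 → {41, 44, 45, 47, 49, 52, 54, 55, 58, 59}
insert 34 → {34, 41, 44, 45, 47, 49, 52, 54, 55, 58, 59}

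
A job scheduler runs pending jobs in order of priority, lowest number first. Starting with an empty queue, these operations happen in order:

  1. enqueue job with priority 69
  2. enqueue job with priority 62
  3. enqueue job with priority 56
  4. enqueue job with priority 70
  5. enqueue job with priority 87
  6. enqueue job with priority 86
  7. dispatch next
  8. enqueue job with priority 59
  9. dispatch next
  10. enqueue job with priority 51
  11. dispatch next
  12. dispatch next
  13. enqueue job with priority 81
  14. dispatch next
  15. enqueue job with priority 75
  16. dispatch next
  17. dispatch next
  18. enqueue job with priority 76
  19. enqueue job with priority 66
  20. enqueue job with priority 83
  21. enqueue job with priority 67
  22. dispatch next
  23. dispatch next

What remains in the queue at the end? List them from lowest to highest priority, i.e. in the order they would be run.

insert 69 → {69}
insert 62 → {62, 69}
insert 56 → {56, 62, 69}
insert 70 → {56, 62, 69, 70}
insert 87 → {56, 62, 69, 70, 87}
insert 86 → {56, 62, 69, 70, 86, 87}
dispatch next → 56; now {62, 69, 70, 86, 87}
insert 59 → {59, 62, 69, 70, 86, 87}
dispatch next → 59; now {62, 69, 70, 86, 87}
insert 51 → {51, 62, 69, 70, 86, 87}
dispatch next → 51; now {62, 69, 70, 86, 87}
dispatch next → 62; now {69, 70, 86, 87}
insert 81 → {69, 70, 81, 86, 87}
dispatch next → 69; now {70, 81, 86, 87}
insert 75 → {70, 75, 81, 86, 87}
dispatch next → 70; now {75, 81, 86, 87}
dispatch next → 75; now {81, 86, 87}
insert 76 → {76, 81, 86, 87}
insert 66 → {66, 76, 81, 86, 87}
insert 83 → {66, 76, 81, 83, 86, 87}
insert 67 → {66, 67, 76, 81, 83, 86, 87}
dispatch next → 66; now {67, 76, 81, 83, 86, 87}
dispatch next → 67; now {76, 81, 83, 86, 87}

[76, 81, 83, 86, 87]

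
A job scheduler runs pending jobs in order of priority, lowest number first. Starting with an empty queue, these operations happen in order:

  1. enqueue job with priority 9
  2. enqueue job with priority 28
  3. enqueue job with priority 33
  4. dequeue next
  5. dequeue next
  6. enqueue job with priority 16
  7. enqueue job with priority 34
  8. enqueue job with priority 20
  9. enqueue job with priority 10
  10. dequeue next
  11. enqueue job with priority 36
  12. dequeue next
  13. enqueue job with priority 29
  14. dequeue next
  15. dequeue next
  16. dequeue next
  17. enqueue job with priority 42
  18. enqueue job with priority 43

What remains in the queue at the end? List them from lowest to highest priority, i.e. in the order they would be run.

insert 9 → {9}
insert 28 → {9, 28}
insert 33 → {9, 28, 33}
dequeue next → 9; now {28, 33}
dequeue next → 28; now {33}
insert 16 → {16, 33}
insert 34 → {16, 33, 34}
insert 20 → {16, 20, 33, 34}
insert 10 → {10, 16, 20, 33, 34}
dequeue next → 10; now {16, 20, 33, 34}
insert 36 → {16, 20, 33, 34, 36}
dequeue next → 16; now {20, 33, 34, 36}
insert 29 → {20, 29, 33, 34, 36}
dequeue next → 20; now {29, 33, 34, 36}
dequeue next → 29; now {33, 34, 36}
dequeue next → 33; now {34, 36}
insert 42 → {34, 36, 42}
insert 43 → {34, 36, 42, 43}

[34, 36, 42, 43]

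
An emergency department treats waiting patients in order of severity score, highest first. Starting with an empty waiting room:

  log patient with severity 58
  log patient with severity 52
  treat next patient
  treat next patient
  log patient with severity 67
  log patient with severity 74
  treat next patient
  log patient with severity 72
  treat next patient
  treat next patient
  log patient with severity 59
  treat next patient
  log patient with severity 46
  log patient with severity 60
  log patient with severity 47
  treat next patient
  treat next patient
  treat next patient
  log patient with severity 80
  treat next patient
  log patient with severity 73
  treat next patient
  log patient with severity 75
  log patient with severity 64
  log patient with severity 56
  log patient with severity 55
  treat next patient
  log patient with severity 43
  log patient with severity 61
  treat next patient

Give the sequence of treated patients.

insert 58 → {58}
insert 52 → {58, 52}
treat next patient → 58; now {52}
treat next patient → 52; now {}
insert 67 → {67}
insert 74 → {74, 67}
treat next patient → 74; now {67}
insert 72 → {72, 67}
treat next patient → 72; now {67}
treat next patient → 67; now {}
insert 59 → {59}
treat next patient → 59; now {}
insert 46 → {46}
insert 60 → {60, 46}
insert 47 → {60, 47, 46}
treat next patient → 60; now {47, 46}
treat next patient → 47; now {46}
treat next patient → 46; now {}
insert 80 → {80}
treat next patient → 80; now {}
insert 73 → {73}
treat next patient → 73; now {}
insert 75 → {75}
insert 64 → {75, 64}
insert 56 → {75, 64, 56}
insert 55 → {75, 64, 56, 55}
treat next patient → 75; now {64, 56, 55}
insert 43 → {64, 56, 55, 43}
insert 61 → {64, 61, 56, 55, 43}
treat next patient → 64; now {61, 56, 55, 43}

58 → 52 → 74 → 72 → 67 → 59 → 60 → 47 → 46 → 80 → 73 → 75 → 64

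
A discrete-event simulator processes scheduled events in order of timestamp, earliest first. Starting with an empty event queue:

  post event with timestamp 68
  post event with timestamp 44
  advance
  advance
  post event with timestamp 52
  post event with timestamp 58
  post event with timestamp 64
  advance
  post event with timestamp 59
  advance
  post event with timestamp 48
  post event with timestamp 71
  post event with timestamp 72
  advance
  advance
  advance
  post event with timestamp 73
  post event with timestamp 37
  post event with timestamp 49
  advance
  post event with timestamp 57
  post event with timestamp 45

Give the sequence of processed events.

44, 68, 52, 58, 48, 59, 64, 37

insert 68 → {68}
insert 44 → {44, 68}
advance → 44; now {68}
advance → 68; now {}
insert 52 → {52}
insert 58 → {52, 58}
insert 64 → {52, 58, 64}
advance → 52; now {58, 64}
insert 59 → {58, 59, 64}
advance → 58; now {59, 64}
insert 48 → {48, 59, 64}
insert 71 → {48, 59, 64, 71}
insert 72 → {48, 59, 64, 71, 72}
advance → 48; now {59, 64, 71, 72}
advance → 59; now {64, 71, 72}
advance → 64; now {71, 72}
insert 73 → {71, 72, 73}
insert 37 → {37, 71, 72, 73}
insert 49 → {37, 49, 71, 72, 73}
advance → 37; now {49, 71, 72, 73}
insert 57 → {49, 57, 71, 72, 73}
insert 45 → {45, 49, 57, 71, 72, 73}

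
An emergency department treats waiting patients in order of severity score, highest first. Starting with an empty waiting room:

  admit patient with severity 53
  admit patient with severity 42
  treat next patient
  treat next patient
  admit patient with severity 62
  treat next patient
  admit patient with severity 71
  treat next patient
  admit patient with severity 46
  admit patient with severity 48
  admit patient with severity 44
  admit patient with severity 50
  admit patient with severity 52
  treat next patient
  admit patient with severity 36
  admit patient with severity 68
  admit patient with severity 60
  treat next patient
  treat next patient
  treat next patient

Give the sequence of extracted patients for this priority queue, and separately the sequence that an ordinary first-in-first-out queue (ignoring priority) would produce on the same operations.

priority queue: [53, 42, 62, 71, 52, 68, 60, 50]; FIFO queue: 53, 42, 62, 71, 46, 48, 44, 50

insert 53 → {53}
insert 42 → {53, 42}
treat next patient → 53; now {42}
treat next patient → 42; now {}
insert 62 → {62}
treat next patient → 62; now {}
insert 71 → {71}
treat next patient → 71; now {}
insert 46 → {46}
insert 48 → {48, 46}
insert 44 → {48, 46, 44}
insert 50 → {50, 48, 46, 44}
insert 52 → {52, 50, 48, 46, 44}
treat next patient → 52; now {50, 48, 46, 44}
insert 36 → {50, 48, 46, 44, 36}
insert 68 → {68, 50, 48, 46, 44, 36}
insert 60 → {68, 60, 50, 48, 46, 44, 36}
treat next patient → 68; now {60, 50, 48, 46, 44, 36}
treat next patient → 60; now {50, 48, 46, 44, 36}
treat next patient → 50; now {48, 46, 44, 36}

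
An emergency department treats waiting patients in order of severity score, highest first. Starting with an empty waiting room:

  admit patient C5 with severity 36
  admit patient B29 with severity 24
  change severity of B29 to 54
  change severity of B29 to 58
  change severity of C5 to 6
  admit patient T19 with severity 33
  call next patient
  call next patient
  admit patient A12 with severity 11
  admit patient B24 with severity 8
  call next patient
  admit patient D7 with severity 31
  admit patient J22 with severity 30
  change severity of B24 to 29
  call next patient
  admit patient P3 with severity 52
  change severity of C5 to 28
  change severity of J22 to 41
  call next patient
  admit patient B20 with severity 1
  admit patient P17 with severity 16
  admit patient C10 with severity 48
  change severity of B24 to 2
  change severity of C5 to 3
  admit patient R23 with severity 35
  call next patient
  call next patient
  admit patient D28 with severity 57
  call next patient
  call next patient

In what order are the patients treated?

add C5 (severity 36) → {C5:36}
add B29 (severity 24) → {C5:36, B29:24}
update B29 to severity 54 → {B29:54, C5:36}
update B29 to severity 58 → {B29:58, C5:36}
update C5 to severity 6 → {B29:58, C5:6}
add T19 (severity 33) → {B29:58, T19:33, C5:6}
call next patient → B29; now {T19:33, C5:6}
call next patient → T19; now {C5:6}
add A12 (severity 11) → {A12:11, C5:6}
add B24 (severity 8) → {A12:11, B24:8, C5:6}
call next patient → A12; now {B24:8, C5:6}
add D7 (severity 31) → {D7:31, B24:8, C5:6}
add J22 (severity 30) → {D7:31, J22:30, B24:8, C5:6}
update B24 to severity 29 → {D7:31, J22:30, B24:29, C5:6}
call next patient → D7; now {J22:30, B24:29, C5:6}
add P3 (severity 52) → {P3:52, J22:30, B24:29, C5:6}
update C5 to severity 28 → {P3:52, J22:30, B24:29, C5:28}
update J22 to severity 41 → {P3:52, J22:41, B24:29, C5:28}
call next patient → P3; now {J22:41, B24:29, C5:28}
add B20 (severity 1) → {J22:41, B24:29, C5:28, B20:1}
add P17 (severity 16) → {J22:41, B24:29, C5:28, P17:16, B20:1}
add C10 (severity 48) → {C10:48, J22:41, B24:29, C5:28, P17:16, B20:1}
update B24 to severity 2 → {C10:48, J22:41, C5:28, P17:16, B24:2, B20:1}
update C5 to severity 3 → {C10:48, J22:41, P17:16, C5:3, B24:2, B20:1}
add R23 (severity 35) → {C10:48, J22:41, R23:35, P17:16, C5:3, B24:2, B20:1}
call next patient → C10; now {J22:41, R23:35, P17:16, C5:3, B24:2, B20:1}
call next patient → J22; now {R23:35, P17:16, C5:3, B24:2, B20:1}
add D28 (severity 57) → {D28:57, R23:35, P17:16, C5:3, B24:2, B20:1}
call next patient → D28; now {R23:35, P17:16, C5:3, B24:2, B20:1}
call next patient → R23; now {P17:16, C5:3, B24:2, B20:1}

B29, T19, A12, D7, P3, C10, J22, D28, R23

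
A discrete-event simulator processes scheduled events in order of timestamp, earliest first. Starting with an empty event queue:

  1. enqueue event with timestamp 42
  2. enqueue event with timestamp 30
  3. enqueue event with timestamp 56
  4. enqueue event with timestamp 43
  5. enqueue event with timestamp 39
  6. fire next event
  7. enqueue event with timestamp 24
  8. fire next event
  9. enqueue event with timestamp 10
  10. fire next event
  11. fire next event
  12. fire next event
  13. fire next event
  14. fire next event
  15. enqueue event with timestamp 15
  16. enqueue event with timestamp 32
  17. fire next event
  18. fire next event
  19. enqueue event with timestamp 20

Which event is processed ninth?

insert 42 → {42}
insert 30 → {30, 42}
insert 56 → {30, 42, 56}
insert 43 → {30, 42, 43, 56}
insert 39 → {30, 39, 42, 43, 56}
fire next event → 30; now {39, 42, 43, 56}
insert 24 → {24, 39, 42, 43, 56}
fire next event → 24; now {39, 42, 43, 56}
insert 10 → {10, 39, 42, 43, 56}
fire next event → 10; now {39, 42, 43, 56}
fire next event → 39; now {42, 43, 56}
fire next event → 42; now {43, 56}
fire next event → 43; now {56}
fire next event → 56; now {}
insert 15 → {15}
insert 32 → {15, 32}
fire next event → 15; now {32}
fire next event → 32; now {}
insert 20 → {20}

32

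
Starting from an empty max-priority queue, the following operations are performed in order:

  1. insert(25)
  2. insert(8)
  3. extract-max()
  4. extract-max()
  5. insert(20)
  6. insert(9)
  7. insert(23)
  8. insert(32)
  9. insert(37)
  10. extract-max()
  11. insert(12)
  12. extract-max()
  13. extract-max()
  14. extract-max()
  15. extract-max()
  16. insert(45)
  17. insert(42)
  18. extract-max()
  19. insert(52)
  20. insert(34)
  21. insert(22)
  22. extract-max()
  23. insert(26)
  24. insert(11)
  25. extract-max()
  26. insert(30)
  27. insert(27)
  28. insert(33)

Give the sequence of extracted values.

25, 8, 37, 32, 23, 20, 12, 45, 52, 42

insert 25 → {25}
insert 8 → {25, 8}
extract-max → 25; now {8}
extract-max → 8; now {}
insert 20 → {20}
insert 9 → {20, 9}
insert 23 → {23, 20, 9}
insert 32 → {32, 23, 20, 9}
insert 37 → {37, 32, 23, 20, 9}
extract-max → 37; now {32, 23, 20, 9}
insert 12 → {32, 23, 20, 12, 9}
extract-max → 32; now {23, 20, 12, 9}
extract-max → 23; now {20, 12, 9}
extract-max → 20; now {12, 9}
extract-max → 12; now {9}
insert 45 → {45, 9}
insert 42 → {45, 42, 9}
extract-max → 45; now {42, 9}
insert 52 → {52, 42, 9}
insert 34 → {52, 42, 34, 9}
insert 22 → {52, 42, 34, 22, 9}
extract-max → 52; now {42, 34, 22, 9}
insert 26 → {42, 34, 26, 22, 9}
insert 11 → {42, 34, 26, 22, 11, 9}
extract-max → 42; now {34, 26, 22, 11, 9}
insert 30 → {34, 30, 26, 22, 11, 9}
insert 27 → {34, 30, 27, 26, 22, 11, 9}
insert 33 → {34, 33, 30, 27, 26, 22, 11, 9}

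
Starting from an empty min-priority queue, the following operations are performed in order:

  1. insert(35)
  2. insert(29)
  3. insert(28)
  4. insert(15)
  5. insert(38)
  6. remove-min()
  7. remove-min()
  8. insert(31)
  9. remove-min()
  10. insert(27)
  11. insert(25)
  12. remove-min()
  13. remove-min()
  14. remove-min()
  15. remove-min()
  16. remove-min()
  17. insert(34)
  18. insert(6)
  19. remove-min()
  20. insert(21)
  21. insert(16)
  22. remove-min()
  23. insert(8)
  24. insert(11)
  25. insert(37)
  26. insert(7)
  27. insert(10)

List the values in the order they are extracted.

insert 35 → {35}
insert 29 → {29, 35}
insert 28 → {28, 29, 35}
insert 15 → {15, 28, 29, 35}
insert 38 → {15, 28, 29, 35, 38}
remove-min → 15; now {28, 29, 35, 38}
remove-min → 28; now {29, 35, 38}
insert 31 → {29, 31, 35, 38}
remove-min → 29; now {31, 35, 38}
insert 27 → {27, 31, 35, 38}
insert 25 → {25, 27, 31, 35, 38}
remove-min → 25; now {27, 31, 35, 38}
remove-min → 27; now {31, 35, 38}
remove-min → 31; now {35, 38}
remove-min → 35; now {38}
remove-min → 38; now {}
insert 34 → {34}
insert 6 → {6, 34}
remove-min → 6; now {34}
insert 21 → {21, 34}
insert 16 → {16, 21, 34}
remove-min → 16; now {21, 34}
insert 8 → {8, 21, 34}
insert 11 → {8, 11, 21, 34}
insert 37 → {8, 11, 21, 34, 37}
insert 7 → {7, 8, 11, 21, 34, 37}
insert 10 → {7, 8, 10, 11, 21, 34, 37}

15, 28, 29, 25, 27, 31, 35, 38, 6, 16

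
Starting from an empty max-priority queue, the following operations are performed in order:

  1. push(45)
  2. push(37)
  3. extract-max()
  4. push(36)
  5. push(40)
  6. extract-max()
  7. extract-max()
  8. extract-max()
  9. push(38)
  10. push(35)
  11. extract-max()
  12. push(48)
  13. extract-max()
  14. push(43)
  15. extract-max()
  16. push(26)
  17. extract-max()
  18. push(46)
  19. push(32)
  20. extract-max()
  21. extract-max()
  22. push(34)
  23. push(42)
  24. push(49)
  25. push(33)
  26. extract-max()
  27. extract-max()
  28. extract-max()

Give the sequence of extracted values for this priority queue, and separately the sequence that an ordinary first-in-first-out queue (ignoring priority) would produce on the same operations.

priority queue: [45, 40, 37, 36, 38, 48, 43, 35, 46, 32, 49, 42, 34]; FIFO queue: [45, 37, 36, 40, 38, 35, 48, 43, 26, 46, 32, 34, 42]

insert 45 → {45}
insert 37 → {45, 37}
extract-max → 45; now {37}
insert 36 → {37, 36}
insert 40 → {40, 37, 36}
extract-max → 40; now {37, 36}
extract-max → 37; now {36}
extract-max → 36; now {}
insert 38 → {38}
insert 35 → {38, 35}
extract-max → 38; now {35}
insert 48 → {48, 35}
extract-max → 48; now {35}
insert 43 → {43, 35}
extract-max → 43; now {35}
insert 26 → {35, 26}
extract-max → 35; now {26}
insert 46 → {46, 26}
insert 32 → {46, 32, 26}
extract-max → 46; now {32, 26}
extract-max → 32; now {26}
insert 34 → {34, 26}
insert 42 → {42, 34, 26}
insert 49 → {49, 42, 34, 26}
insert 33 → {49, 42, 34, 33, 26}
extract-max → 49; now {42, 34, 33, 26}
extract-max → 42; now {34, 33, 26}
extract-max → 34; now {33, 26}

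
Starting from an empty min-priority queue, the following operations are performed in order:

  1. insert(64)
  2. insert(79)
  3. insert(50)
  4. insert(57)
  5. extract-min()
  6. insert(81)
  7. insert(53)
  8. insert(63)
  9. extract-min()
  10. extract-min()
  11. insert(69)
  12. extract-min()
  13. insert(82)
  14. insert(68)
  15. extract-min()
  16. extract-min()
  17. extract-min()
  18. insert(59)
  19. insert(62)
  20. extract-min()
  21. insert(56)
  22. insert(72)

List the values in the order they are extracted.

insert 64 → {64}
insert 79 → {64, 79}
insert 50 → {50, 64, 79}
insert 57 → {50, 57, 64, 79}
extract-min → 50; now {57, 64, 79}
insert 81 → {57, 64, 79, 81}
insert 53 → {53, 57, 64, 79, 81}
insert 63 → {53, 57, 63, 64, 79, 81}
extract-min → 53; now {57, 63, 64, 79, 81}
extract-min → 57; now {63, 64, 79, 81}
insert 69 → {63, 64, 69, 79, 81}
extract-min → 63; now {64, 69, 79, 81}
insert 82 → {64, 69, 79, 81, 82}
insert 68 → {64, 68, 69, 79, 81, 82}
extract-min → 64; now {68, 69, 79, 81, 82}
extract-min → 68; now {69, 79, 81, 82}
extract-min → 69; now {79, 81, 82}
insert 59 → {59, 79, 81, 82}
insert 62 → {59, 62, 79, 81, 82}
extract-min → 59; now {62, 79, 81, 82}
insert 56 → {56, 62, 79, 81, 82}
insert 72 → {56, 62, 72, 79, 81, 82}

50 → 53 → 57 → 63 → 64 → 68 → 69 → 59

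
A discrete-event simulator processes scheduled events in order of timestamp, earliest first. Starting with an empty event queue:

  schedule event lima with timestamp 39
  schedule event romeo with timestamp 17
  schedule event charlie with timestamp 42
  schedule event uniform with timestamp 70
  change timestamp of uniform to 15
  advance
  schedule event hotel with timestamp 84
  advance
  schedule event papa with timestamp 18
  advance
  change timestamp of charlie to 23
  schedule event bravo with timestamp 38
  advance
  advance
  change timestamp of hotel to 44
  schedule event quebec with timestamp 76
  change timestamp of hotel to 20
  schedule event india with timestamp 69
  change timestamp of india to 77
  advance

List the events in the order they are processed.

[uniform, romeo, papa, charlie, bravo, hotel]

add lima (timestamp 39) → {lima:39}
add romeo (timestamp 17) → {romeo:17, lima:39}
add charlie (timestamp 42) → {romeo:17, lima:39, charlie:42}
add uniform (timestamp 70) → {romeo:17, lima:39, charlie:42, uniform:70}
update uniform to timestamp 15 → {uniform:15, romeo:17, lima:39, charlie:42}
advance → uniform; now {romeo:17, lima:39, charlie:42}
add hotel (timestamp 84) → {romeo:17, lima:39, charlie:42, hotel:84}
advance → romeo; now {lima:39, charlie:42, hotel:84}
add papa (timestamp 18) → {papa:18, lima:39, charlie:42, hotel:84}
advance → papa; now {lima:39, charlie:42, hotel:84}
update charlie to timestamp 23 → {charlie:23, lima:39, hotel:84}
add bravo (timestamp 38) → {charlie:23, bravo:38, lima:39, hotel:84}
advance → charlie; now {bravo:38, lima:39, hotel:84}
advance → bravo; now {lima:39, hotel:84}
update hotel to timestamp 44 → {lima:39, hotel:44}
add quebec (timestamp 76) → {lima:39, hotel:44, quebec:76}
update hotel to timestamp 20 → {hotel:20, lima:39, quebec:76}
add india (timestamp 69) → {hotel:20, lima:39, india:69, quebec:76}
update india to timestamp 77 → {hotel:20, lima:39, quebec:76, india:77}
advance → hotel; now {lima:39, quebec:76, india:77}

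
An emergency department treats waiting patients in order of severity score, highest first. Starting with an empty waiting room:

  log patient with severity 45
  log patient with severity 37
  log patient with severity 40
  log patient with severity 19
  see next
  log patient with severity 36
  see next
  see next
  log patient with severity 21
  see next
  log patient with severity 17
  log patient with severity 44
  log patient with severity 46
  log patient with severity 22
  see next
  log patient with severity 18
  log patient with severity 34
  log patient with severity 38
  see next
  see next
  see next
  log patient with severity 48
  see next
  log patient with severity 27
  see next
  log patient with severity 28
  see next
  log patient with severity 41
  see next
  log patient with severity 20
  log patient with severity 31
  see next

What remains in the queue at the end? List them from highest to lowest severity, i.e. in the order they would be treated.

22 → 21 → 20 → 19 → 18 → 17

insert 45 → {45}
insert 37 → {45, 37}
insert 40 → {45, 40, 37}
insert 19 → {45, 40, 37, 19}
see next → 45; now {40, 37, 19}
insert 36 → {40, 37, 36, 19}
see next → 40; now {37, 36, 19}
see next → 37; now {36, 19}
insert 21 → {36, 21, 19}
see next → 36; now {21, 19}
insert 17 → {21, 19, 17}
insert 44 → {44, 21, 19, 17}
insert 46 → {46, 44, 21, 19, 17}
insert 22 → {46, 44, 22, 21, 19, 17}
see next → 46; now {44, 22, 21, 19, 17}
insert 18 → {44, 22, 21, 19, 18, 17}
insert 34 → {44, 34, 22, 21, 19, 18, 17}
insert 38 → {44, 38, 34, 22, 21, 19, 18, 17}
see next → 44; now {38, 34, 22, 21, 19, 18, 17}
see next → 38; now {34, 22, 21, 19, 18, 17}
see next → 34; now {22, 21, 19, 18, 17}
insert 48 → {48, 22, 21, 19, 18, 17}
see next → 48; now {22, 21, 19, 18, 17}
insert 27 → {27, 22, 21, 19, 18, 17}
see next → 27; now {22, 21, 19, 18, 17}
insert 28 → {28, 22, 21, 19, 18, 17}
see next → 28; now {22, 21, 19, 18, 17}
insert 41 → {41, 22, 21, 19, 18, 17}
see next → 41; now {22, 21, 19, 18, 17}
insert 20 → {22, 21, 20, 19, 18, 17}
insert 31 → {31, 22, 21, 20, 19, 18, 17}
see next → 31; now {22, 21, 20, 19, 18, 17}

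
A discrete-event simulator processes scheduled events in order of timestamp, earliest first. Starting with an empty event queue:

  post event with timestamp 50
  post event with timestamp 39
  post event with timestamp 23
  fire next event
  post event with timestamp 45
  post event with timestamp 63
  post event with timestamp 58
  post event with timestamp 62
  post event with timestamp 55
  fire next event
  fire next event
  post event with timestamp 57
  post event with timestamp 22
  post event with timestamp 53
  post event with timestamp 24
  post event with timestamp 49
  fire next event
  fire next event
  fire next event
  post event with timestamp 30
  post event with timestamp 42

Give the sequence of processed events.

23, 39, 45, 22, 24, 49

insert 50 → {50}
insert 39 → {39, 50}
insert 23 → {23, 39, 50}
fire next event → 23; now {39, 50}
insert 45 → {39, 45, 50}
insert 63 → {39, 45, 50, 63}
insert 58 → {39, 45, 50, 58, 63}
insert 62 → {39, 45, 50, 58, 62, 63}
insert 55 → {39, 45, 50, 55, 58, 62, 63}
fire next event → 39; now {45, 50, 55, 58, 62, 63}
fire next event → 45; now {50, 55, 58, 62, 63}
insert 57 → {50, 55, 57, 58, 62, 63}
insert 22 → {22, 50, 55, 57, 58, 62, 63}
insert 53 → {22, 50, 53, 55, 57, 58, 62, 63}
insert 24 → {22, 24, 50, 53, 55, 57, 58, 62, 63}
insert 49 → {22, 24, 49, 50, 53, 55, 57, 58, 62, 63}
fire next event → 22; now {24, 49, 50, 53, 55, 57, 58, 62, 63}
fire next event → 24; now {49, 50, 53, 55, 57, 58, 62, 63}
fire next event → 49; now {50, 53, 55, 57, 58, 62, 63}
insert 30 → {30, 50, 53, 55, 57, 58, 62, 63}
insert 42 → {30, 42, 50, 53, 55, 57, 58, 62, 63}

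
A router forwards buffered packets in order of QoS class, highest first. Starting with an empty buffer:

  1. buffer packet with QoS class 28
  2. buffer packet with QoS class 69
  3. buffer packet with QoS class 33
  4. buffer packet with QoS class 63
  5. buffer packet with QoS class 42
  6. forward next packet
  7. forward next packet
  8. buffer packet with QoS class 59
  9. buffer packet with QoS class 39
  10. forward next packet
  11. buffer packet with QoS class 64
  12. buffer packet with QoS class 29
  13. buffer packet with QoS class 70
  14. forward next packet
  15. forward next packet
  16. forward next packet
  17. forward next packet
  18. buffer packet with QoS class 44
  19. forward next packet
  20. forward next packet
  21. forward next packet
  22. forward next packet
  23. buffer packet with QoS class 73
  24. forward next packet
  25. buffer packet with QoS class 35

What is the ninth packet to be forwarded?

33

insert 28 → {28}
insert 69 → {69, 28}
insert 33 → {69, 33, 28}
insert 63 → {69, 63, 33, 28}
insert 42 → {69, 63, 42, 33, 28}
forward next packet → 69; now {63, 42, 33, 28}
forward next packet → 63; now {42, 33, 28}
insert 59 → {59, 42, 33, 28}
insert 39 → {59, 42, 39, 33, 28}
forward next packet → 59; now {42, 39, 33, 28}
insert 64 → {64, 42, 39, 33, 28}
insert 29 → {64, 42, 39, 33, 29, 28}
insert 70 → {70, 64, 42, 39, 33, 29, 28}
forward next packet → 70; now {64, 42, 39, 33, 29, 28}
forward next packet → 64; now {42, 39, 33, 29, 28}
forward next packet → 42; now {39, 33, 29, 28}
forward next packet → 39; now {33, 29, 28}
insert 44 → {44, 33, 29, 28}
forward next packet → 44; now {33, 29, 28}
forward next packet → 33; now {29, 28}
forward next packet → 29; now {28}
forward next packet → 28; now {}
insert 73 → {73}
forward next packet → 73; now {}
insert 35 → {35}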